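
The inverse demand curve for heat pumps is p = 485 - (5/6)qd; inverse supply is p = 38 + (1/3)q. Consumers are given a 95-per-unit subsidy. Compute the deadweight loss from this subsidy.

Deadweight loss = 27075/7

Pre-subsidy: 485 - (5/6)q = 38 + (1/3)q gives q* = 2682/7 and p* = 1160/7.
With the rebate, buyers effectively pay pb = ps − 95, where ps is the price sellers receive.
On the curves, pb = 485 - (5/6)q and ps = 38 + (1/3)q; the wedge ps − pb = 95 gives 38 + (1/3)q − (485 - (5/6)q) = 95, so q' = 3252/7.
Then pb = 485 − (5/6)·(3252/7) = 685/7 and ps = 38 + (1/3)·(3252/7) = 1350/7.
The subsidy expands output by 3252/7 − 2682/7 = 570/7 past the efficient level; on those units the gap between marginal cost and willingness to pay runs from 0 up to 95.
DWL = ½ × 95 × 570/7 = 27075/7.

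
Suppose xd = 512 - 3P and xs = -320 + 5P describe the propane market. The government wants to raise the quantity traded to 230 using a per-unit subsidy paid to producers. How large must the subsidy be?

At x = 230, invert demand for the buyer price: Pb = (512 − 230)/3 = 94; invert supply for the seller price: Ps = (230 − (-320))/5 = 110.
The subsidy must fill the gap: s = Ps − Pb = 110 − 94 = 16.

Required subsidy s = 16 per unit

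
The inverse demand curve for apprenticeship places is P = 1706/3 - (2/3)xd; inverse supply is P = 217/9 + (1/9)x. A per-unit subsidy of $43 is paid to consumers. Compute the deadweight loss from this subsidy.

Pre-subsidy: 1706/3 - (2/3)x = 217/9 + (1/9)x gives x* = 4901/7 and P* = 2140/21.
With the rebate, buyers effectively pay Pb = Ps − 43, where Ps is the price sellers receive.
On the curves, Pb = 1706/3 - (2/3)x and Ps = 217/9 + (1/9)x; the wedge Ps − Pb = 43 gives 217/9 + (1/9)x − (1706/3 - (2/3)x) = 43, so x' = 5288/7.
Then Pb = 1706/3 − (2/3)·(5288/7) = 1366/21 and Ps = 217/9 + (1/9)·(5288/7) = 2269/21.
The subsidy expands output by 5288/7 − 4901/7 = 387/7 past the efficient level; on those units the gap between marginal cost and willingness to pay runs from 0 up to 43.
DWL = ½ × 43 × 387/7 = 16641/14.

Deadweight loss = 16641/14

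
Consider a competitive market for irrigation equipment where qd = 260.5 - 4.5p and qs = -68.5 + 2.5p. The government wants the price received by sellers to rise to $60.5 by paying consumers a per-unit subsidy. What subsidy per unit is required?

Required subsidy s = $21 per unit

At a seller price of 60.5, quantity supplied is -68.5 + 2.5·60.5 = 82.75.
Buyers absorb 82.75 only when they pay pb with 260.5 − 4.5·pb = 82.75, i.e. pb = 39.5.
s = ps − pb = 60.5 − 39.5 = 21.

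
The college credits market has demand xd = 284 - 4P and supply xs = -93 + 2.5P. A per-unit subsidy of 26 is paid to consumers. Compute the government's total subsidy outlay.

Pre-subsidy: 284 - 4P = -93 + 2.5P gives P* = 58, x* = 52.
With the rebate, buyers effectively pay Pb = Ps − 26, where Ps is the price sellers receive.
Demand in terms of Ps becomes xd = 284 − 4(Ps − 26) = 388 - 4Ps. Setting this equal to supply: 388 - 4Ps = -93 + 2.5Ps, so Ps = 74.
Buyers pay Pb = 74 − 26 = 48; x' = -93 + 2.5·74 = 92.
Government outlay = subsidy × quantity = 26 × 92 = 2392.

Government cost = 2392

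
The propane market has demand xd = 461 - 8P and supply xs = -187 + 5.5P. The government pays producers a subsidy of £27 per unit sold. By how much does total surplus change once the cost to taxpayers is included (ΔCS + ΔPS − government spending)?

Pre-subsidy: 461 - 8P = -187 + 5.5P gives P* = 48, x* = 77.
With the subsidy, sellers receive Ps = Pb + 27 for each unit, where Pb is the price buyers pay.
Supply in terms of Pb becomes xs = -187 + 5.5(Pb + 27) = -38.5 + 5.5Pb. Setting this equal to demand: 461 - 8Pb = -38.5 + 5.5Pb, so Pb = 37.
Sellers receive Ps = 37 + 27 = 64; x' = 461 − 8·37 = 165.
ΔCS = ½(77 + 165)(48 − 37) = 1331; ΔPS = ½(77 + 165)(64 − 48) = 1936.
Government spending = 27 × 165 = 4455.
Net change = 1331 + 1936 − 4455 = -1188. The loss equals the DWL triangle ½·27·88.

Net change in total surplus = -£1188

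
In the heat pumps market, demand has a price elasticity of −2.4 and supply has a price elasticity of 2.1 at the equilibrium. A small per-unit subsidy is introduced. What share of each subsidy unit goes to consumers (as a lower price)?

For a small subsidy around the equilibrium, the benefit split depends on the relative slopes, which at a point are proportional to the elasticities.
Buyer share = εs/(εs + |εd|) = 2.1/(2.1 + 2.4) = 7/15; seller share = |εd|/(εs + |εd|) = 8/15.

Consumer share = 7/15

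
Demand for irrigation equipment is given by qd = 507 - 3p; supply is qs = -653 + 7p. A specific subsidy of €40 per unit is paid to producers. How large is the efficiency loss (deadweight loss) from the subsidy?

Pre-subsidy: 507 - 3p = -653 + 7p gives p* = 116, q* = 159.
With the subsidy, sellers receive ps = pb + 40 for each unit, where pb is the price buyers pay.
Supply in terms of pb becomes qs = -653 + 7(pb + 40) = -373 + 7pb. Setting this equal to demand: 507 - 3pb = -373 + 7pb, so pb = 88.
Sellers receive ps = 88 + 40 = 128; q' = 507 − 3·88 = 243.
The subsidy expands output by 243 − 159 = 84 past the efficient level; on those units the gap between marginal cost and willingness to pay runs from 0 up to 40.
DWL = ½ × 40 × 84 = 1680.

Deadweight loss = €1680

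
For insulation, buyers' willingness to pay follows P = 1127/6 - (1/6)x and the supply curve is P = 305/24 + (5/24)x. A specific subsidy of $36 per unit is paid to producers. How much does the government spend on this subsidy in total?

Government cost = $20268

Pre-subsidy: 1127/6 - (1/6)x = 305/24 + (5/24)x gives x* = 467 and P* = 110.
With the subsidy, sellers receive Ps = Pb + 36 for each unit, where Pb is the price buyers pay.
On the curves, Pb = 1127/6 - (1/6)x and Ps = 305/24 + (5/24)x; the wedge Ps − Pb = 36 gives 305/24 + (5/24)x − (1127/6 - (1/6)x) = 36, so x' = 563.
Then Pb = 1127/6 − (1/6)·563 = 94 and Ps = 305/24 + (5/24)·563 = 130.
Government outlay = subsidy × quantity = 36 × 563 = 20268.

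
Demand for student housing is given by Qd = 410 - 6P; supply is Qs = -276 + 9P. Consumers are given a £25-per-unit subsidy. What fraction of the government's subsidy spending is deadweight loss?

Pre-subsidy: 410 - 6P = -276 + 9P gives P* = 686/15, Q* = 135.6.
With the rebate, buyers effectively pay Pb = Ps − 25, where Ps is the price sellers receive.
Demand in terms of Ps becomes Qd = 410 − 6(Ps − 25) = 560 - 6Ps. Setting this equal to supply: 560 - 6Ps = -276 + 9Ps, so Ps = 836/15.
Buyers pay Pb = 836/15 − 25 = 461/15; Q' = -276 + 9·(836/15) = 225.6.
ΔCS = ½(135.6 + 225.6)(686/15 − 461/15) = 2709; ΔPS = ½(135.6 + 225.6)(836/15 − 686/15) = 1806.
Government spending = 25 × 225.6 = 5640.
DWL = ½ × 25 × (225.6 − 135.6) = 1125; fraction = 1125 / 5640 = 75/376.

DWL / government spending = 75/376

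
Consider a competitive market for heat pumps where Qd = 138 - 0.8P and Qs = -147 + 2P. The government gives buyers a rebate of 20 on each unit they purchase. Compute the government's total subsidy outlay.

Pre-subsidy: 138 - 0.8P = -147 + 2P gives P* = 1425/14, Q* = 396/7.
With the rebate, buyers effectively pay Pb = Ps − 20, where Ps is the price sellers receive.
Demand in terms of Ps becomes Qd = 138 − 0.8(Ps − 20) = 154 - 0.8Ps. Setting this equal to supply: 154 - 0.8Ps = -147 + 2Ps, so Ps = 107.5.
Buyers pay Pb = 107.5 − 20 = 87.5; Q' = -147 + 2·107.5 = 68.
Government outlay = subsidy × quantity = 20 × 68 = 1360.

Government cost = 1360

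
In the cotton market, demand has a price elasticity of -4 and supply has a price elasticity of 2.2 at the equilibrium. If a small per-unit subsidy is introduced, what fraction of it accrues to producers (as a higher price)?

Producer share = 20/31

For a small subsidy around the equilibrium, the benefit split depends on the relative slopes, which at a point are proportional to the elasticities.
Buyer share = εs/(εs + |εd|) = 2.2/(2.2 + 4) = 11/31; seller share = |εd|/(εs + |εd|) = 20/31.
So producers capture 20/31 of the subsidy.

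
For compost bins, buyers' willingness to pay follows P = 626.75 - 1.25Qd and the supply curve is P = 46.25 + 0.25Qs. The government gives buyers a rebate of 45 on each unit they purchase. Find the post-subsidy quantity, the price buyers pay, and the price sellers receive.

Q' = 417; buyers pay 105.5; sellers receive 150.5

Pre-subsidy: 626.75 - 1.25Q = 46.25 + 0.25Q gives Q* = 387 and P* = 143.
With the rebate, buyers effectively pay Pb = Ps − 45, where Ps is the price sellers receive.
On the curves, Pb = 626.75 - 1.25Q and Ps = 46.25 + 0.25Q; the wedge Ps − Pb = 45 gives 46.25 + 0.25Q − (626.75 - 1.25Q) = 45, so Q' = 417.
Then Pb = 626.75 − 1.25·417 = 105.5 and Ps = 46.25 + 0.25·417 = 150.5.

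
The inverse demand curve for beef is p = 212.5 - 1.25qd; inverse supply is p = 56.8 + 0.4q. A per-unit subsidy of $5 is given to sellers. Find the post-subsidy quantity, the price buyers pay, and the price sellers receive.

Pre-subsidy: 212.5 - 1.25q = 56.8 + 0.4q gives q* = 1038/11 and p* = 1040/11.
With the subsidy, sellers receive ps = pb + 5 for each unit, where pb is the price buyers pay.
On the curves, pb = 212.5 - 1.25q and ps = 56.8 + 0.4q; the wedge ps − pb = 5 gives 56.8 + 0.4q − (212.5 - 1.25q) = 5, so q' = 3214/33.
Then pb = 212.5 − 1.25·(3214/33) = 2995/33 and ps = 56.8 + 0.4·(3214/33) = 3160/33.

q' = 3214/33; buyers pay 2995/33; sellers receive 3160/33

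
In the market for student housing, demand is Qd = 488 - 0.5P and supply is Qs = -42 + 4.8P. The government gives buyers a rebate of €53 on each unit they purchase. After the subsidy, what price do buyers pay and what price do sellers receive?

Buyers pay €52; sellers receive €105

Pre-subsidy: 488 - 0.5P = -42 + 4.8P gives P* = 100, Q* = 438.
With the rebate, buyers effectively pay Pb = Ps − 53, where Ps is the price sellers receive.
Demand in terms of Ps becomes Qd = 488 − 0.5(Ps − 53) = 514.5 - 0.5Ps. Setting this equal to supply: 514.5 - 0.5Ps = -42 + 4.8Ps, so Ps = 105.
Buyers pay Pb = 105 − 53 = 52; Q' = -42 + 4.8·105 = 462.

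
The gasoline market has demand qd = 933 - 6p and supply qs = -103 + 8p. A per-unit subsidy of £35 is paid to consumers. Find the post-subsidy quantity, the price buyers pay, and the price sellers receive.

q' = 609; buyers pay £54; sellers receive £89

Pre-subsidy: 933 - 6p = -103 + 8p gives p* = 74, q* = 489.
With the rebate, buyers effectively pay pb = ps − 35, where ps is the price sellers receive.
Demand in terms of ps becomes qd = 933 − 6(ps − 35) = 1143 - 6ps. Setting this equal to supply: 1143 - 6ps = -103 + 8ps, so ps = 89.
Buyers pay pb = 89 − 35 = 54; q' = -103 + 8·89 = 609.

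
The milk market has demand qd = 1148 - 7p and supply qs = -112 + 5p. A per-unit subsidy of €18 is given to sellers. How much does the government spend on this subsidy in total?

Pre-subsidy: 1148 - 7p = -112 + 5p gives p* = 105, q* = 413.
With the subsidy, sellers receive ps = pb + 18 for each unit, where pb is the price buyers pay.
Supply in terms of pb becomes qs = -112 + 5(pb + 18) = -22 + 5pb. Setting this equal to demand: 1148 - 7pb = -22 + 5pb, so pb = 97.5.
Sellers receive ps = 97.5 + 18 = 115.5; q' = 1148 − 7·97.5 = 465.5.
Government outlay = subsidy × quantity = 18 × 465.5 = 8379.

Government cost = €8379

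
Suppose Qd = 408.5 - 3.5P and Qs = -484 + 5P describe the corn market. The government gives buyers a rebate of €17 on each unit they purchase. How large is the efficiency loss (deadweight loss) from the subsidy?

Deadweight loss = €297.5

Pre-subsidy: 408.5 - 3.5P = -484 + 5P gives P* = 105, Q* = 41.
With the rebate, buyers effectively pay Pb = Ps − 17, where Ps is the price sellers receive.
Demand in terms of Ps becomes Qd = 408.5 − 3.5(Ps − 17) = 468 - 3.5Ps. Setting this equal to supply: 468 - 3.5Ps = -484 + 5Ps, so Ps = 112.
Buyers pay Pb = 112 − 17 = 95; Q' = -484 + 5·112 = 76.
The subsidy expands output by 76 − 41 = 35 past the efficient level; on those units the gap between marginal cost and willingness to pay runs from 0 up to 17.
DWL = ½ × 17 × 35 = 297.5.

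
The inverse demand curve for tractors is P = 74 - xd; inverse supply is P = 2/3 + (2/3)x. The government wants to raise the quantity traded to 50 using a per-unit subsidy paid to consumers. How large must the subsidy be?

Required subsidy s = 10 per unit

At x = 50, from the demand curve buyers pay Pb = 74 − 1·50 = 24; from the supply curve sellers need Ps = 2/3 + (2/3)·50 = 34.
The subsidy must fill the gap: s = Ps − Pb = 34 − 24 = 10.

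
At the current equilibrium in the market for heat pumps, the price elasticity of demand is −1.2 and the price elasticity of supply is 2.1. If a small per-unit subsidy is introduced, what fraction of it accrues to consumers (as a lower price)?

For a small subsidy around the equilibrium, the benefit split depends on the relative slopes, which at a point are proportional to the elasticities.
Buyer share = εs/(εs + |εd|) = 2.1/(2.1 + 1.2) = 7/11; seller share = |εd|/(εs + |εd|) = 4/11.

Consumer share = 7/11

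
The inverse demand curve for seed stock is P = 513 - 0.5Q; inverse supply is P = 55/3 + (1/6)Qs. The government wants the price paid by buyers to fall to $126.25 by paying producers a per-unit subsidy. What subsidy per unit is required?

Required subsidy s = $21 per unit

At a buyer price of 126.25, quantity demanded is 1026 − 2·126.25 = 773.5.
Sellers supply 773.5 only when they receive Ps = 55/3 + (1/6)·773.5 = 147.25.
s = Ps − Pb = 147.25 − 126.25 = 21.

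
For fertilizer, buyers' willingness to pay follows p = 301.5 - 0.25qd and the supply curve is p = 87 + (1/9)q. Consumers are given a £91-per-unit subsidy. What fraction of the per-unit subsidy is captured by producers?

Producer share = 4/13

Pre-subsidy: 301.5 - 0.25q = 87 + (1/9)q gives q* = 594 and p* = 153.
With the rebate, buyers effectively pay pb = ps − 91, where ps is the price sellers receive.
On the curves, pb = 301.5 - 0.25q and ps = 87 + (1/9)q; the wedge ps − pb = 91 gives 87 + (1/9)q − (301.5 - 0.25q) = 91, so q' = 846.
Then pb = 301.5 − 0.25·846 = 90 and ps = 87 + (1/9)·846 = 181.
Buyers' price falls by p* − pb = 153 − 90 = 63; sellers' price rises by ps − p* = 181 − 153 = 28.
So producers capture 28/91 = 4/13 of each unit of subsidy.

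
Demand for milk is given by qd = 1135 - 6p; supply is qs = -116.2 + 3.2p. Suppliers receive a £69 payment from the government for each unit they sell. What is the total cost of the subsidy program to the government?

Government cost = £31947

Pre-subsidy: 1135 - 6p = -116.2 + 3.2p gives p* = 136, q* = 319.
With the subsidy, sellers receive ps = pb + 69 for each unit, where pb is the price buyers pay.
Supply in terms of pb becomes qs = -116.2 + 3.2(pb + 69) = 104.6 + 3.2pb. Setting this equal to demand: 1135 - 6pb = 104.6 + 3.2pb, so pb = 112.
Sellers receive ps = 112 + 69 = 181; q' = 1135 − 6·112 = 463.
Government outlay = subsidy × quantity = 69 × 463 = 31947.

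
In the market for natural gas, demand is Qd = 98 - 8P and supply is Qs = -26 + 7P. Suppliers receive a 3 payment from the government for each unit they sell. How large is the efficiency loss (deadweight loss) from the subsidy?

Deadweight loss = 16.8

Pre-subsidy: 98 - 8P = -26 + 7P gives P* = 124/15, Q* = 478/15.
With the subsidy, sellers receive Ps = Pb + 3 for each unit, where Pb is the price buyers pay.
Supply in terms of Pb becomes Qs = -26 + 7(Pb + 3) = -5 + 7Pb. Setting this equal to demand: 98 - 8Pb = -5 + 7Pb, so Pb = 103/15.
Sellers receive Ps = 103/15 + 3 = 148/15; Q' = 98 − 8·(103/15) = 646/15.
The subsidy expands output by 646/15 − 478/15 = 11.2 past the efficient level; on those units the gap between marginal cost and willingness to pay runs from 0 up to 3.
DWL = ½ × 3 × 11.2 = 16.8.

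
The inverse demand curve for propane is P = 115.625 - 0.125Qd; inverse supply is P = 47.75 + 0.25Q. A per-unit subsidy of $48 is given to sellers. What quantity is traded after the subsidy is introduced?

Q' = 309

Pre-subsidy: 115.625 - 0.125Q = 47.75 + 0.25Q gives Q* = 181 and P* = 93.
With the subsidy, sellers receive Ps = Pb + 48 for each unit, where Pb is the price buyers pay.
On the curves, Pb = 115.625 - 0.125Q and Ps = 47.75 + 0.25Q; the wedge Ps − Pb = 48 gives 47.75 + 0.25Q − (115.625 - 0.125Q) = 48, so Q' = 309.
Then Pb = 115.625 − 0.125·309 = 77 and Ps = 47.75 + 0.25·309 = 125.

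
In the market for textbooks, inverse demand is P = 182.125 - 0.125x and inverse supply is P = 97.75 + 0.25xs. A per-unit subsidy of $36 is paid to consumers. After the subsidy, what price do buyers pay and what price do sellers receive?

Pre-subsidy: 182.125 - 0.125x = 97.75 + 0.25x gives x* = 225 and P* = 154.
With the rebate, buyers effectively pay Pb = Ps − 36, where Ps is the price sellers receive.
On the curves, Pb = 182.125 - 0.125x and Ps = 97.75 + 0.25x; the wedge Ps − Pb = 36 gives 97.75 + 0.25x − (182.125 - 0.125x) = 36, so x' = 321.
Then Pb = 182.125 − 0.125·321 = 142 and Ps = 97.75 + 0.25·321 = 178.

Buyers pay $142; sellers receive $178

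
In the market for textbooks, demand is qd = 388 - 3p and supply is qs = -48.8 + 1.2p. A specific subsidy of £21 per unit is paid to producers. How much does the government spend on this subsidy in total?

Government cost = £1974

Pre-subsidy: 388 - 3p = -48.8 + 1.2p gives p* = 104, q* = 76.
With the subsidy, sellers receive ps = pb + 21 for each unit, where pb is the price buyers pay.
Supply in terms of pb becomes qs = -48.8 + 1.2(pb + 21) = -23.6 + 1.2pb. Setting this equal to demand: 388 - 3pb = -23.6 + 1.2pb, so pb = 98.
Sellers receive ps = 98 + 21 = 119; q' = 388 − 3·98 = 94.
Government outlay = subsidy × quantity = 21 × 94 = 1974.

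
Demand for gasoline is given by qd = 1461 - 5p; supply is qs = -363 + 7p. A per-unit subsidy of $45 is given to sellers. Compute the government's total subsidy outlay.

Pre-subsidy: 1461 - 5p = -363 + 7p gives p* = 152, q* = 701.
With the subsidy, sellers receive ps = pb + 45 for each unit, where pb is the price buyers pay.
Supply in terms of pb becomes qs = -363 + 7(pb + 45) = -48 + 7pb. Setting this equal to demand: 1461 - 5pb = -48 + 7pb, so pb = 125.75.
Sellers receive ps = 125.75 + 45 = 170.75; q' = 1461 − 5·125.75 = 832.25.
Government outlay = subsidy × quantity = 45 × 832.25 = 37451.25.

Government cost = $37451.25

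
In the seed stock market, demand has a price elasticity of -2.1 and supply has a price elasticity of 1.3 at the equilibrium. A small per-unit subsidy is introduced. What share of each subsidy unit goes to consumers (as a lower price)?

For a small subsidy around the equilibrium, the benefit split depends on the relative slopes, which at a point are proportional to the elasticities.
Buyer share = εs/(εs + |εd|) = 1.3/(1.3 + 2.1) = 13/34; seller share = |εd|/(εs + |εd|) = 21/34.

Consumer share = 13/34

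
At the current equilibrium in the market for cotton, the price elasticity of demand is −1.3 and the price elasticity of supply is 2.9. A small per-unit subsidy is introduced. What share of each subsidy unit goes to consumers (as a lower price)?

For a small subsidy around the equilibrium, the benefit split depends on the relative slopes, which at a point are proportional to the elasticities.
Buyer share = εs/(εs + |εd|) = 2.9/(2.9 + 1.3) = 29/42; seller share = |εd|/(εs + |εd|) = 13/42.

Consumer share = 29/42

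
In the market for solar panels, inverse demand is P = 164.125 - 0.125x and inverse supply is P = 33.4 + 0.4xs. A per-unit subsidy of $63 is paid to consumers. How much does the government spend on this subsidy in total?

Pre-subsidy: 164.125 - 0.125x = 33.4 + 0.4x gives x* = 249 and P* = 133.
With the rebate, buyers effectively pay Pb = Ps − 63, where Ps is the price sellers receive.
On the curves, Pb = 164.125 - 0.125x and Ps = 33.4 + 0.4x; the wedge Ps − Pb = 63 gives 33.4 + 0.4x − (164.125 - 0.125x) = 63, so x' = 369.
Then Pb = 164.125 − 0.125·369 = 118 and Ps = 33.4 + 0.4·369 = 181.
Government outlay = subsidy × quantity = 63 × 369 = 23247.

Government cost = $23247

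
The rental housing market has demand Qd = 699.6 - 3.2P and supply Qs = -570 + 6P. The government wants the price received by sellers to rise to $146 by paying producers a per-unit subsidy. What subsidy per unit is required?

Required subsidy s = $23 per unit

At a seller price of 146, quantity supplied is -570 + 6·146 = 306.
Buyers absorb 306 only when they pay Pb with 699.6 − 3.2·Pb = 306, i.e. Pb = 123.
s = Ps − Pb = 146 − 123 = 23.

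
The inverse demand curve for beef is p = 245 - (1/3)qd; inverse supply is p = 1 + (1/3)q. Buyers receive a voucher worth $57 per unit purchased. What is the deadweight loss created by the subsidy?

Deadweight loss = $2436.75

Pre-subsidy: 245 - (1/3)q = 1 + (1/3)q gives q* = 366 and p* = 123.
With the rebate, buyers effectively pay pb = ps − 57, where ps is the price sellers receive.
On the curves, pb = 245 - (1/3)q and ps = 1 + (1/3)q; the wedge ps − pb = 57 gives 1 + (1/3)q − (245 - (1/3)q) = 57, so q' = 451.5.
Then pb = 245 − (1/3)·451.5 = 94.5 and ps = 1 + (1/3)·451.5 = 151.5.
The subsidy expands output by 451.5 − 366 = 85.5 past the efficient level; on those units the gap between marginal cost and willingness to pay runs from 0 up to 57.
DWL = ½ × 57 × 85.5 = 2436.75.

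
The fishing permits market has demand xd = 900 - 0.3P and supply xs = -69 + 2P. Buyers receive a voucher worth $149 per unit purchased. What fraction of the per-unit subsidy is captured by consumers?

Pre-subsidy: 900 - 0.3P = -69 + 2P gives P* = 9690/23, x* = 17793/23.
With the rebate, buyers effectively pay Pb = Ps − 149, where Ps is the price sellers receive.
Demand in terms of Ps becomes xd = 900 − 0.3(Ps − 149) = 944.7 - 0.3Ps. Setting this equal to supply: 944.7 - 0.3Ps = -69 + 2Ps, so Ps = 10137/23.
Buyers pay Pb = 10137/23 − 149 = 6710/23; x' = -69 + 2·(10137/23) = 18687/23.
Buyers' price falls by P* − Pb = 9690/23 − 6710/23 = 2980/23; sellers' price rises by Ps − P* = 10137/23 − 9690/23 = 447/23.
So consumers capture (2980/23)/149 = 20/23 of each unit of subsidy.

Consumer share = 20/23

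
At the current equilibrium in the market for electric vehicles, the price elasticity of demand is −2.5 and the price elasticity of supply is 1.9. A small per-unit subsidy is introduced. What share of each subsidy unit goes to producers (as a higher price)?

For a small subsidy around the equilibrium, the benefit split depends on the relative slopes, which at a point are proportional to the elasticities.
Buyer share = εs/(εs + |εd|) = 1.9/(1.9 + 2.5) = 19/44; seller share = |εd|/(εs + |εd|) = 25/44.
So producers capture 25/44 of the subsidy.

Producer share = 25/44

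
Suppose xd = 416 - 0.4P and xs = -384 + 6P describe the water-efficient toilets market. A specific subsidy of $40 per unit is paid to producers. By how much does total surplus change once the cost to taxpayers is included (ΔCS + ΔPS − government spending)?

Pre-subsidy: 416 - 0.4P = -384 + 6P gives P* = 125, x* = 366.
With the subsidy, sellers receive Ps = Pb + 40 for each unit, where Pb is the price buyers pay.
Supply in terms of Pb becomes xs = -384 + 6(Pb + 40) = -144 + 6Pb. Setting this equal to demand: 416 - 0.4Pb = -144 + 6Pb, so Pb = 87.5.
Sellers receive Ps = 87.5 + 40 = 127.5; x' = 416 − 0.4·87.5 = 381.
ΔCS = ½(366 + 381)(125 − 87.5) = 14006.25; ΔPS = ½(366 + 381)(127.5 − 125) = 933.75.
Government spending = 40 × 381 = 15240.
Net change = 14006.25 + 933.75 − 15240 = -300. The loss equals the DWL triangle ½·40·15.

Net change in total surplus = -$300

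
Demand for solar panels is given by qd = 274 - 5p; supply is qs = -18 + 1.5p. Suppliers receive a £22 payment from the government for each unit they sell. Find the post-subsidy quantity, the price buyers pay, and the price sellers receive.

q' = 972/13; buyers pay 518/13; sellers receive 804/13

Pre-subsidy: 274 - 5p = -18 + 1.5p gives p* = 584/13, q* = 642/13.
With the subsidy, sellers receive ps = pb + 22 for each unit, where pb is the price buyers pay.
Supply in terms of pb becomes qs = -18 + 1.5(pb + 22) = 15 + 1.5pb. Setting this equal to demand: 274 - 5pb = 15 + 1.5pb, so pb = 518/13.
Sellers receive ps = 518/13 + 22 = 804/13; q' = 274 − 5·(518/13) = 972/13.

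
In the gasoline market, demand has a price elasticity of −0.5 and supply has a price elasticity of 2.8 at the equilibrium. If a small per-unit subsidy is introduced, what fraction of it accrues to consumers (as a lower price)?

Consumer share = 28/33

For a small subsidy around the equilibrium, the benefit split depends on the relative slopes, which at a point are proportional to the elasticities.
Buyer share = εs/(εs + |εd|) = 2.8/(2.8 + 0.5) = 28/33; seller share = |εd|/(εs + |εd|) = 5/33.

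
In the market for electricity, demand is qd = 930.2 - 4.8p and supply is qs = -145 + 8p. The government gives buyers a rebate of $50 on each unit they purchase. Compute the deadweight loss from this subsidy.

Pre-subsidy: 930.2 - 4.8p = -145 + 8p gives p* = 84, q* = 527.
With the rebate, buyers effectively pay pb = ps − 50, where ps is the price sellers receive.
Demand in terms of ps becomes qd = 930.2 − 4.8(ps − 50) = 1170.2 - 4.8ps. Setting this equal to supply: 1170.2 - 4.8ps = -145 + 8ps, so ps = 102.75.
Buyers pay pb = 102.75 − 50 = 52.75; q' = -145 + 8·102.75 = 677.
The subsidy expands output by 677 − 527 = 150 past the efficient level; on those units the gap between marginal cost and willingness to pay runs from 0 up to 50.
DWL = ½ × 50 × 150 = 3750.

Deadweight loss = $3750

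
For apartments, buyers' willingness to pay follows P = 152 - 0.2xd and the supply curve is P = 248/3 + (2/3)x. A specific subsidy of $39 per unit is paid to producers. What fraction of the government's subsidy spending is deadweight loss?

Pre-subsidy: 152 - 0.2x = 248/3 + (2/3)x gives x* = 80 and P* = 136.
With the subsidy, sellers receive Ps = Pb + 39 for each unit, where Pb is the price buyers pay.
On the curves, Pb = 152 - 0.2x and Ps = 248/3 + (2/3)x; the wedge Ps − Pb = 39 gives 248/3 + (2/3)x − (152 - 0.2x) = 39, so x' = 125.
Then Pb = 152 − 0.2·125 = 127 and Ps = 248/3 + (2/3)·125 = 166.
ΔCS = ½(80 + 125)(136 − 127) = 922.5; ΔPS = ½(80 + 125)(166 − 136) = 3075.
Government spending = 39 × 125 = 4875.
DWL = ½ × 39 × (125 − 80) = 877.5; fraction = 877.5 / 4875 = 0.18.

DWL / government spending = 0.18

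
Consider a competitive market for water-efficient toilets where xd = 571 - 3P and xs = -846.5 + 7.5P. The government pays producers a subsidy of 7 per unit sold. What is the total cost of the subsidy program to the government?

Government cost = 1267

Pre-subsidy: 571 - 3P = -846.5 + 7.5P gives P* = 135, x* = 166.
With the subsidy, sellers receive Ps = Pb + 7 for each unit, where Pb is the price buyers pay.
Supply in terms of Pb becomes xs = -846.5 + 7.5(Pb + 7) = -794 + 7.5Pb. Setting this equal to demand: 571 - 3Pb = -794 + 7.5Pb, so Pb = 130.
Sellers receive Ps = 130 + 7 = 137; x' = 571 − 3·130 = 181.
Government outlay = subsidy × quantity = 7 × 181 = 1267.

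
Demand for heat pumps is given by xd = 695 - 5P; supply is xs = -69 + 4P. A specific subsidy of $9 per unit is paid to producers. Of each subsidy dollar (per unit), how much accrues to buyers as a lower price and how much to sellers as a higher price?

Buyers gain $4 per unit; sellers gain $5 per unit

Pre-subsidy: 695 - 5P = -69 + 4P gives P* = 764/9, x* = 2435/9.
With the subsidy, sellers receive Ps = Pb + 9 for each unit, where Pb is the price buyers pay.
Supply in terms of Pb becomes xs = -69 + 4(Pb + 9) = -33 + 4Pb. Setting this equal to demand: 695 - 5Pb = -33 + 4Pb, so Pb = 728/9.
Sellers receive Ps = 728/9 + 9 = 809/9; x' = 695 − 5·(728/9) = 2615/9.
Buyers' price falls by P* − Pb = 764/9 − 728/9 = 4; sellers' price rises by Ps − P* = 809/9 − 764/9 = 5.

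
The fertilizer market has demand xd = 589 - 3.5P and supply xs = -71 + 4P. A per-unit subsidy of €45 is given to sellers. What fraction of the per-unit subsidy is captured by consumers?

Consumer share = 8/15

Pre-subsidy: 589 - 3.5P = -71 + 4P gives P* = 88, x* = 281.
With the subsidy, sellers receive Ps = Pb + 45 for each unit, where Pb is the price buyers pay.
Supply in terms of Pb becomes xs = -71 + 4(Pb + 45) = 109 + 4Pb. Setting this equal to demand: 589 - 3.5Pb = 109 + 4Pb, so Pb = 64.
Sellers receive Ps = 64 + 45 = 109; x' = 589 − 3.5·64 = 365.
Buyers' price falls by P* − Pb = 88 − 64 = 24; sellers' price rises by Ps − P* = 109 − 88 = 21.
So consumers capture 24/45 = 8/15 of each unit of subsidy.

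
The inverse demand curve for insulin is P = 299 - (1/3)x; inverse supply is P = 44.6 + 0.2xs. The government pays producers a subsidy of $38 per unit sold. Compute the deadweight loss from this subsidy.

Pre-subsidy: 299 - (1/3)x = 44.6 + 0.2x gives x* = 477 and P* = 140.
With the subsidy, sellers receive Ps = Pb + 38 for each unit, where Pb is the price buyers pay.
On the curves, Pb = 299 - (1/3)x and Ps = 44.6 + 0.2x; the wedge Ps − Pb = 38 gives 44.6 + 0.2x − (299 - (1/3)x) = 38, so x' = 548.25.
Then Pb = 299 − (1/3)·548.25 = 116.25 and Ps = 44.6 + 0.2·548.25 = 154.25.
The subsidy expands output by 548.25 − 477 = 71.25 past the efficient level; on those units the gap between marginal cost and willingness to pay runs from 0 up to 38.
DWL = ½ × 38 × 71.25 = 1353.75.

Deadweight loss = $1353.75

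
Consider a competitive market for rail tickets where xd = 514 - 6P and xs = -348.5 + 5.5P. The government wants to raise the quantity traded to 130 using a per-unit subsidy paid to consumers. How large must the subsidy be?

Required subsidy s = 23 per unit

At x = 130, invert demand for the buyer price: Pb = (514 − 130)/6 = 64; invert supply for the seller price: Ps = (130 − (-348.5))/5.5 = 87.
The subsidy must fill the gap: s = Ps − Pb = 87 − 64 = 23.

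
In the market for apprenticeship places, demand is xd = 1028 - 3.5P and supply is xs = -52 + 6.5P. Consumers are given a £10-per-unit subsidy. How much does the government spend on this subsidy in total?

Pre-subsidy: 1028 - 3.5P = -52 + 6.5P gives P* = 108, x* = 650.
With the rebate, buyers effectively pay Pb = Ps − 10, where Ps is the price sellers receive.
Demand in terms of Ps becomes xd = 1028 − 3.5(Ps − 10) = 1063 - 3.5Ps. Setting this equal to supply: 1063 - 3.5Ps = -52 + 6.5Ps, so Ps = 111.5.
Buyers pay Pb = 111.5 − 10 = 101.5; x' = -52 + 6.5·111.5 = 672.75.
Government outlay = subsidy × quantity = 10 × 672.75 = 6727.5.

Government cost = £6727.5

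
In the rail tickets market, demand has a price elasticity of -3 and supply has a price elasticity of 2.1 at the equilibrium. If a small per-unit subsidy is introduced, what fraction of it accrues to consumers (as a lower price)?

For a small subsidy around the equilibrium, the benefit split depends on the relative slopes, which at a point are proportional to the elasticities.
Buyer share = εs/(εs + |εd|) = 2.1/(2.1 + 3) = 7/17; seller share = |εd|/(εs + |εd|) = 10/17.

Consumer share = 7/17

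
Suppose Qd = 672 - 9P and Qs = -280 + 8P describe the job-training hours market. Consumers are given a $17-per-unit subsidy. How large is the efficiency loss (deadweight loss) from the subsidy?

Deadweight loss = $612

Pre-subsidy: 672 - 9P = -280 + 8P gives P* = 56, Q* = 168.
With the rebate, buyers effectively pay Pb = Ps − 17, where Ps is the price sellers receive.
Demand in terms of Ps becomes Qd = 672 − 9(Ps − 17) = 825 - 9Ps. Setting this equal to supply: 825 - 9Ps = -280 + 8Ps, so Ps = 65.
Buyers pay Pb = 65 − 17 = 48; Q' = -280 + 8·65 = 240.
The subsidy expands output by 240 − 168 = 72 past the efficient level; on those units the gap between marginal cost and willingness to pay runs from 0 up to 17.
DWL = ½ × 17 × 72 = 612.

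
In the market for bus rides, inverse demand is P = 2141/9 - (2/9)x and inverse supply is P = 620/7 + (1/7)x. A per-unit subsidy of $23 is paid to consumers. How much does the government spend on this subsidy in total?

Government cost = $10856

Pre-subsidy: 2141/9 - (2/9)x = 620/7 + (1/7)x gives x* = 409 and P* = 147.
With the rebate, buyers effectively pay Pb = Ps − 23, where Ps is the price sellers receive.
On the curves, Pb = 2141/9 - (2/9)x and Ps = 620/7 + (1/7)x; the wedge Ps − Pb = 23 gives 620/7 + (1/7)x − (2141/9 - (2/9)x) = 23, so x' = 472.
Then Pb = 2141/9 − (2/9)·472 = 133 and Ps = 620/7 + (1/7)·472 = 156.
Government outlay = subsidy × quantity = 23 × 472 = 10856.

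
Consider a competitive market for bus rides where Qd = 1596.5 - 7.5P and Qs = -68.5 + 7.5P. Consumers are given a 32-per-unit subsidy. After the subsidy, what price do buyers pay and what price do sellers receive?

Buyers pay 95; sellers receive 127

Pre-subsidy: 1596.5 - 7.5P = -68.5 + 7.5P gives P* = 111, Q* = 764.
With the rebate, buyers effectively pay Pb = Ps − 32, where Ps is the price sellers receive.
Demand in terms of Ps becomes Qd = 1596.5 − 7.5(Ps − 32) = 1836.5 - 7.5Ps. Setting this equal to supply: 1836.5 - 7.5Ps = -68.5 + 7.5Ps, so Ps = 127.
Buyers pay Pb = 127 − 32 = 95; Q' = -68.5 + 7.5·127 = 884.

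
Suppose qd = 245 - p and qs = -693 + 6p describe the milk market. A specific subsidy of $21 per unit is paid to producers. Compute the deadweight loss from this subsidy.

Deadweight loss = $189

Pre-subsidy: 245 - p = -693 + 6p gives p* = 134, q* = 111.
With the subsidy, sellers receive ps = pb + 21 for each unit, where pb is the price buyers pay.
Supply in terms of pb becomes qs = -693 + 6(pb + 21) = -567 + 6pb. Setting this equal to demand: 245 - pb = -567 + 6pb, so pb = 116.
Sellers receive ps = 116 + 21 = 137; q' = 245 − 1·116 = 129.
The subsidy expands output by 129 − 111 = 18 past the efficient level; on those units the gap between marginal cost and willingness to pay runs from 0 up to 21.
DWL = ½ × 21 × 18 = 189.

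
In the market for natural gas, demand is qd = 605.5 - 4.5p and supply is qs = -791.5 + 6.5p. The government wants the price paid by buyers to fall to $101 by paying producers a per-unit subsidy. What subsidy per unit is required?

At a buyer price of 101, quantity demanded is 605.5 − 4.5·101 = 151.
Sellers supply 151 only when they receive ps with -791.5 + 6.5·ps = 151, i.e. ps = 145.
s = ps − pb = 145 − 101 = 44.

Required subsidy s = $44 per unit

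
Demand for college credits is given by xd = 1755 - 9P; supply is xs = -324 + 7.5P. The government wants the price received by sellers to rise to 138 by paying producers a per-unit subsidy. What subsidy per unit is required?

At a seller price of 138, quantity supplied is -324 + 7.5·138 = 711.
Buyers absorb 711 only when they pay Pb with 1755 − 9·Pb = 711, i.e. Pb = 116.
s = Ps − Pb = 138 − 116 = 22.

Required subsidy s = 22 per unit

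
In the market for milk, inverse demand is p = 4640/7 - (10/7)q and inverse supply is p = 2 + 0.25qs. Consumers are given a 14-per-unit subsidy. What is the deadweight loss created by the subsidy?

Pre-subsidy: 4640/7 - (10/7)q = 2 + 0.25q gives q* = 18504/47 and p* = 4720/47.
With the rebate, buyers effectively pay pb = ps − 14, where ps is the price sellers receive.
On the curves, pb = 4640/7 - (10/7)q and ps = 2 + 0.25q; the wedge ps − pb = 14 gives 2 + 0.25q − (4640/7 - (10/7)q) = 14, so q' = 18896/47.
Then pb = 4640/7 − (10/7)·(18896/47) = 4160/47 and ps = 2 + 0.25·(18896/47) = 4818/47.
The subsidy expands output by 18896/47 − 18504/47 = 392/47 past the efficient level; on those units the gap between marginal cost and willingness to pay runs from 0 up to 14.
DWL = ½ × 14 × 392/47 = 2744/47.

Deadweight loss = 2744/47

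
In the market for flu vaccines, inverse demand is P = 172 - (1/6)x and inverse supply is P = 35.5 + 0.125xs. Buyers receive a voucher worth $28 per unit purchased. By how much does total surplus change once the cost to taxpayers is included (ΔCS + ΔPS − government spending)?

Pre-subsidy: 172 - (1/6)x = 35.5 + 0.125x gives x* = 468 and P* = 94.
With the rebate, buyers effectively pay Pb = Ps − 28, where Ps is the price sellers receive.
On the curves, Pb = 172 - (1/6)x and Ps = 35.5 + 0.125x; the wedge Ps − Pb = 28 gives 35.5 + 0.125x − (172 - (1/6)x) = 28, so x' = 564.
Then Pb = 172 − (1/6)·564 = 78 and Ps = 35.5 + 0.125·564 = 106.
ΔCS = ½(468 + 564)(94 − 78) = 8256; ΔPS = ½(468 + 564)(106 − 94) = 6192.
Government spending = 28 × 564 = 15792.
Net change = 8256 + 6192 − 15792 = -1344. The loss equals the DWL triangle ½·28·96.

Net change in total surplus = -$1344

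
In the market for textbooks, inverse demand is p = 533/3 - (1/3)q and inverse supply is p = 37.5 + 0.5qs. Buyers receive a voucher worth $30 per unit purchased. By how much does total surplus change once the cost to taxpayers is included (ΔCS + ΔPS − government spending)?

Pre-subsidy: 533/3 - (1/3)q = 37.5 + 0.5q gives q* = 168.2 and p* = 121.6.
With the rebate, buyers effectively pay pb = ps − 30, where ps is the price sellers receive.
On the curves, pb = 533/3 - (1/3)q and ps = 37.5 + 0.5q; the wedge ps − pb = 30 gives 37.5 + 0.5q − (533/3 - (1/3)q) = 30, so q' = 204.2.
Then pb = 533/3 − (1/3)·204.2 = 109.6 and ps = 37.5 + 0.5·204.2 = 139.6.
ΔCS = ½(168.2 + 204.2)(121.6 − 109.6) = 2234.4; ΔPS = ½(168.2 + 204.2)(139.6 − 121.6) = 3351.6.
Government spending = 30 × 204.2 = 6126.
Net change = 2234.4 + 3351.6 − 6126 = -540. The loss equals the DWL triangle ½·30·36.

Net change in total surplus = -$540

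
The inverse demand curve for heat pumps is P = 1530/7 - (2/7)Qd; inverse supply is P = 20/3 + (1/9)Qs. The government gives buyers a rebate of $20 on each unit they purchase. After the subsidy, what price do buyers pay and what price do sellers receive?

Pre-subsidy: 1530/7 - (2/7)Q = 20/3 + (1/9)Q gives Q* = 534 and P* = 66.
With the rebate, buyers effectively pay Pb = Ps − 20, where Ps is the price sellers receive.
On the curves, Pb = 1530/7 - (2/7)Q and Ps = 20/3 + (1/9)Q; the wedge Ps − Pb = 20 gives 20/3 + (1/9)Q − (1530/7 - (2/7)Q) = 20, so Q' = 584.4.
Then Pb = 1530/7 − (2/7)·584.4 = 51.6 and Ps = 20/3 + (1/9)·584.4 = 71.6.

Buyers pay $51.6; sellers receive $71.6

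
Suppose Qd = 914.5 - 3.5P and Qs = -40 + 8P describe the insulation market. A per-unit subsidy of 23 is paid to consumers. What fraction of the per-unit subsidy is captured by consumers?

Pre-subsidy: 914.5 - 3.5P = -40 + 8P gives P* = 83, Q* = 624.
With the rebate, buyers effectively pay Pb = Ps − 23, where Ps is the price sellers receive.
Demand in terms of Ps becomes Qd = 914.5 − 3.5(Ps − 23) = 995 - 3.5Ps. Setting this equal to supply: 995 - 3.5Ps = -40 + 8Ps, so Ps = 90.
Buyers pay Pb = 90 − 23 = 67; Q' = -40 + 8·90 = 680.
Buyers' price falls by P* − Pb = 83 − 67 = 16; sellers' price rises by Ps − P* = 90 − 83 = 7.
So consumers capture 16/23 = 16/23 of each unit of subsidy.

Consumer share = 16/23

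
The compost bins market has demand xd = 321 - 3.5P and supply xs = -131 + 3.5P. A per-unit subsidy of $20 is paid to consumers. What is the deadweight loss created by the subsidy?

Deadweight loss = $350

Pre-subsidy: 321 - 3.5P = -131 + 3.5P gives P* = 452/7, x* = 95.
With the rebate, buyers effectively pay Pb = Ps − 20, where Ps is the price sellers receive.
Demand in terms of Ps becomes xd = 321 − 3.5(Ps − 20) = 391 - 3.5Ps. Setting this equal to supply: 391 - 3.5Ps = -131 + 3.5Ps, so Ps = 522/7.
Buyers pay Pb = 522/7 − 20 = 382/7; x' = -131 + 3.5·(522/7) = 130.
The subsidy expands output by 130 − 95 = 35 past the efficient level; on those units the gap between marginal cost and willingness to pay runs from 0 up to 20.
DWL = ½ × 20 × 35 = 350.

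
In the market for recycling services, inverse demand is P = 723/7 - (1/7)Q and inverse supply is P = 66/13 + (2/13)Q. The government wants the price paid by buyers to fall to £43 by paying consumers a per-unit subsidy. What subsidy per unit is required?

At a buyer price of 43, quantity demanded is 723 − 7·43 = 422.
Sellers supply 422 only when they receive Ps = 66/13 + (2/13)·422 = 70.
s = Ps − Pb = 70 − 43 = 27.

Required subsidy s = £27 per unit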